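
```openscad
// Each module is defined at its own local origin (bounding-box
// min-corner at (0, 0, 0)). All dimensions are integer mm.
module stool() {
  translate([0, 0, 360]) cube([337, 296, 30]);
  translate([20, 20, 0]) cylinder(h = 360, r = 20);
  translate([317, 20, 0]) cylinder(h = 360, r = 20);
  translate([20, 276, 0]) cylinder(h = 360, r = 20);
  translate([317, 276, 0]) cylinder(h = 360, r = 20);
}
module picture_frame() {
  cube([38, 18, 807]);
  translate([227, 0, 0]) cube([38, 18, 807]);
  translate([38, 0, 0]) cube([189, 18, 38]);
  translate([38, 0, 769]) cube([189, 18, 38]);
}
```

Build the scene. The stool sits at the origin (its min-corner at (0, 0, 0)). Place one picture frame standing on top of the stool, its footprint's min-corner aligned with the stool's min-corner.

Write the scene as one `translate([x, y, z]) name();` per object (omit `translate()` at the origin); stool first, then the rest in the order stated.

stool();
translate([0, 0, 390]) picture_frame();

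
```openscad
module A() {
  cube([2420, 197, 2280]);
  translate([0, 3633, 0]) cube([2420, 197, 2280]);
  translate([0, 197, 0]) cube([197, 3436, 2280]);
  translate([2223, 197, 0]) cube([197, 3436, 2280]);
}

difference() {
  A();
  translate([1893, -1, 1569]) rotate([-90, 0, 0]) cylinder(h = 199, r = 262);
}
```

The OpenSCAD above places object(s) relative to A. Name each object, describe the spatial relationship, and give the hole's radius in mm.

The subtracted cylinder has r = 262 mm.

A is a house frame. The house frame has a circular hole through its front wall. The hole's radius is 262 mm.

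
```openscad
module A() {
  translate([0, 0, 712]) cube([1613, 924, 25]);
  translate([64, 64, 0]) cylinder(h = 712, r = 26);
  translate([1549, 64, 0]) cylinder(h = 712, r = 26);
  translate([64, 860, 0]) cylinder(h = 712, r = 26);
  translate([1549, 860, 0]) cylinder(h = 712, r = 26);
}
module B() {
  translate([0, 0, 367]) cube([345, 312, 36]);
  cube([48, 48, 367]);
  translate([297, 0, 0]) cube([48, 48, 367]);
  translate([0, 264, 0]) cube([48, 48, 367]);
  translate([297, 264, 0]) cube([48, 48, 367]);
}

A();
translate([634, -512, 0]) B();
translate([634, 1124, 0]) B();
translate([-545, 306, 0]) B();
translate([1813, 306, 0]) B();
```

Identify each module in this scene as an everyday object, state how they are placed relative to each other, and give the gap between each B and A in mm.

A is a table. B is a stool. Four stools sit around the table at the −y, +y, −x, +x sides. The gap between each stool and the table is 200 mm.

Each stool's nearest face is 200 mm from the table's bounding box.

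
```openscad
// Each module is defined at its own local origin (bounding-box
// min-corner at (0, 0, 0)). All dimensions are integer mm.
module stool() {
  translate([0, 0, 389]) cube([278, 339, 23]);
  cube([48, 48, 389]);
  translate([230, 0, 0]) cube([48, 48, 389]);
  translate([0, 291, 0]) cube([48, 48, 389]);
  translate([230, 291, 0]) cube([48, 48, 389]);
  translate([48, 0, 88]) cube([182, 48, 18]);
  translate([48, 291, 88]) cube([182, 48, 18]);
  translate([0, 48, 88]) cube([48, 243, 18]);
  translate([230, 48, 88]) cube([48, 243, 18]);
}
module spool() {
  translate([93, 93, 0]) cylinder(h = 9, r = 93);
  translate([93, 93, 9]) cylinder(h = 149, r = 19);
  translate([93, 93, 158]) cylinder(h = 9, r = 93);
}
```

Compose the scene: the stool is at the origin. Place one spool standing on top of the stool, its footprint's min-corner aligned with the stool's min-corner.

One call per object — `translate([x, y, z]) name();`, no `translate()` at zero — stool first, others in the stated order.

stool();
translate([0, 0, 412]) spool();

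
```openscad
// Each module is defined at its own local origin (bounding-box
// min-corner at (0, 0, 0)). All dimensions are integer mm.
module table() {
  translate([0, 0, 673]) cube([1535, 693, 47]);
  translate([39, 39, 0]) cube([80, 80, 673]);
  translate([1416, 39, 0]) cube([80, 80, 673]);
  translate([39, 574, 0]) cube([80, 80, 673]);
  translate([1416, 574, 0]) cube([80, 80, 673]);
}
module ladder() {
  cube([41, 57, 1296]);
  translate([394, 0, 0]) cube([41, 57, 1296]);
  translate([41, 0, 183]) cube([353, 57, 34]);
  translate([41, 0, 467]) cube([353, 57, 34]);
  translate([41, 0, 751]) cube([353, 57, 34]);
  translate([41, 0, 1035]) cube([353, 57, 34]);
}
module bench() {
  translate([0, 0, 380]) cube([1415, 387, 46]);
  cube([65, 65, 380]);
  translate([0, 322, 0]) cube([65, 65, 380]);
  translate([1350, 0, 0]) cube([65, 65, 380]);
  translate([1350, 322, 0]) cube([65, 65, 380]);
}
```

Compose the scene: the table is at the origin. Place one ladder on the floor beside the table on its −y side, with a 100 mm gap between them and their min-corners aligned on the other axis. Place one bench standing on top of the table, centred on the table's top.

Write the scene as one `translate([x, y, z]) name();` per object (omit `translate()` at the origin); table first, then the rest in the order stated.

table();
translate([0, -157, 0]) ladder();
translate([60, 153, 720]) bench();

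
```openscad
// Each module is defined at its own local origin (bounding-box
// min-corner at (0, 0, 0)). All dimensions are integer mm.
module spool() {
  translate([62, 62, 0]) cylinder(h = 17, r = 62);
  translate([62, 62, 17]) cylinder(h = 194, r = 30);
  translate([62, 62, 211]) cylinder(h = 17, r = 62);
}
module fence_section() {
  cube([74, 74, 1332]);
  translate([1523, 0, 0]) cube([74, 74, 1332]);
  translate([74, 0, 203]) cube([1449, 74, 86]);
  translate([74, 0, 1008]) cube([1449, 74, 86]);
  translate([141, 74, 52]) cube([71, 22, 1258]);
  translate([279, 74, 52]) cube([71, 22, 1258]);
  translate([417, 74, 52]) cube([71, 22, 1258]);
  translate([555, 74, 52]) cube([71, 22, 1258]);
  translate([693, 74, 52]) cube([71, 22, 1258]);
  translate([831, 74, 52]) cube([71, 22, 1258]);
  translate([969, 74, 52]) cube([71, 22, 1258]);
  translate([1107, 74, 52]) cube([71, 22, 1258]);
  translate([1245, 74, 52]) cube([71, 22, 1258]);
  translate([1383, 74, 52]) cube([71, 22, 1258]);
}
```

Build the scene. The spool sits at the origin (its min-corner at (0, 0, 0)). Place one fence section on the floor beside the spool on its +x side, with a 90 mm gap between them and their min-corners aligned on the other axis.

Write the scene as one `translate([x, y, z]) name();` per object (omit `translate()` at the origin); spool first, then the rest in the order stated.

spool();
translate([214, 0, 0]) fence_section();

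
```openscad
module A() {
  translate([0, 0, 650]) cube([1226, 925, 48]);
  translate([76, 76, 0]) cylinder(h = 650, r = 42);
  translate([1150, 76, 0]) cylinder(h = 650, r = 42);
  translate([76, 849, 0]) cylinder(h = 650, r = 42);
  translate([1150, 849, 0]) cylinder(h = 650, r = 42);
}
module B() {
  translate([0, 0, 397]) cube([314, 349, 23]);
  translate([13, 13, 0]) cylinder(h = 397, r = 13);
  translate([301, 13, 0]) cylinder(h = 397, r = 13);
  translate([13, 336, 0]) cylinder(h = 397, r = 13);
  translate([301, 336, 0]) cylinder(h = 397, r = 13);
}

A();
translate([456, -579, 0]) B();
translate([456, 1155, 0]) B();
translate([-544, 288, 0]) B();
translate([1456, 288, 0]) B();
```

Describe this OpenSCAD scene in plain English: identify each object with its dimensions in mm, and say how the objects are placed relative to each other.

A is a table: top 1226 mm (x) × 925 mm (y), 48 mm thick, upper face at z = 698 mm, on four round legs of 84 mm diameter, each leg's bounding box inset 34 mm from the nearest pair of top edges, running from z = 0 to the bottom of the top.

B is a simple wooden stool: a rectangular seat 314 mm (x) by 349 mm (y), 23 mm thick, top face at z = 420 mm, on four round legs, each 26 mm in diameter. The legs rest on z = 0, each leg's axis is inset half a diameter from the nearest pair of seat edges (so the leg's bounding box is flush with the corner).

Four stools sit around the table at the −y, +y, −x, +x sides.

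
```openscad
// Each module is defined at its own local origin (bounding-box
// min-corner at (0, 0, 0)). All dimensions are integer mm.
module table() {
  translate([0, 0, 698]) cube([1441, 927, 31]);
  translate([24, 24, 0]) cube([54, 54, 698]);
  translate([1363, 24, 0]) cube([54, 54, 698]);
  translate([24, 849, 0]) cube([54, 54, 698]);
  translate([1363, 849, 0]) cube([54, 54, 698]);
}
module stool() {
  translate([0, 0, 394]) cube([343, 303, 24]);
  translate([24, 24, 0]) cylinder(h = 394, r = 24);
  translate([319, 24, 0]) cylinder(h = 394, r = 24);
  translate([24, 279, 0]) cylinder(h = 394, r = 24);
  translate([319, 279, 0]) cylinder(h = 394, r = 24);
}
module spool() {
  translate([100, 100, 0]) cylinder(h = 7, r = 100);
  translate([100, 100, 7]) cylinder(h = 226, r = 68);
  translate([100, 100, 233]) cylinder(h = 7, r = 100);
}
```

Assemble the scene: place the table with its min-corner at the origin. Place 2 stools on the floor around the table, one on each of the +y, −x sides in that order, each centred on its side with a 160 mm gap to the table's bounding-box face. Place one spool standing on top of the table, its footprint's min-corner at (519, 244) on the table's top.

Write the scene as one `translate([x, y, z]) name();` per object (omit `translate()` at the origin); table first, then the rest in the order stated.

table();
translate([549, 1087, 0]) stool();
translate([-503, 312, 0]) stool();
translate([519, 244, 729]) spool();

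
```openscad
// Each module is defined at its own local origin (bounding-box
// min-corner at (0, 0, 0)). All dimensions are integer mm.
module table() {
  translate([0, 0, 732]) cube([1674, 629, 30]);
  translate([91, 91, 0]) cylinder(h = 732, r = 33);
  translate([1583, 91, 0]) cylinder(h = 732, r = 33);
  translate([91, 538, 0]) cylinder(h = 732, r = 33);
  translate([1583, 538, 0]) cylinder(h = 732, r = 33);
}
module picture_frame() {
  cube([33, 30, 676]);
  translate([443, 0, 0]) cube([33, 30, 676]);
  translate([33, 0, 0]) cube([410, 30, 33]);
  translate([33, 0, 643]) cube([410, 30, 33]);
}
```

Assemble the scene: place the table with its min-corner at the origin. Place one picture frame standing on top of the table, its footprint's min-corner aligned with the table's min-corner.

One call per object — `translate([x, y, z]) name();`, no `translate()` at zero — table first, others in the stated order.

table();
translate([0, 0, 762]) picture_frame();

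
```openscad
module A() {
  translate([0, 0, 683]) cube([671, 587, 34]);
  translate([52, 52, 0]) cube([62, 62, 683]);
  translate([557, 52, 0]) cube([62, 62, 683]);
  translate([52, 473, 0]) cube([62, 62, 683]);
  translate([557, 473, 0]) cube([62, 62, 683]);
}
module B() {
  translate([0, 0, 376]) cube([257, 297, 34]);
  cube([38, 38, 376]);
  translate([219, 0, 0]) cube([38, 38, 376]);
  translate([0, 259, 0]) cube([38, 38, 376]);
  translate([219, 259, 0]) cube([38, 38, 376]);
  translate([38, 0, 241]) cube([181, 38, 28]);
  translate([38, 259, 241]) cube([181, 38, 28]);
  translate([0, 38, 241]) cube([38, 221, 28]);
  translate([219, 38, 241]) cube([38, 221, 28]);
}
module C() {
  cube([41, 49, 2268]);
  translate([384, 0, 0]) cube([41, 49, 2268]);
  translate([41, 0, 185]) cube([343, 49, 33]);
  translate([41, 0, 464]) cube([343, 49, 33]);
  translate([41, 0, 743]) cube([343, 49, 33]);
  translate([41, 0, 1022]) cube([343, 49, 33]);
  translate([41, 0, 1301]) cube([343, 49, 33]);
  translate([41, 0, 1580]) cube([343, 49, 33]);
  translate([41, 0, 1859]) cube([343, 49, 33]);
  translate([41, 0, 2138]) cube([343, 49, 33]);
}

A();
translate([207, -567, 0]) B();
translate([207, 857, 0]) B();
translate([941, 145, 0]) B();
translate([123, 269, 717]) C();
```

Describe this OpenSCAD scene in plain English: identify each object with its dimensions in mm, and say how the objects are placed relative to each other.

A is a table: top 671 mm (x) × 587 mm (y), 34 mm thick, upper face at z = 717 mm, on four 62×62 mm square legs, each inset 52 mm from the nearest pair of top edges, running from z = 0 to the bottom of the top.

B is a four-legged stool. The seat is 257×297 mm, 34 mm thick, top at z = 410 mm. It stands on four square legs, each 38×38 mm in cross-section, from z = 0 to the seat underside, each flush with a corner of the seat. Four stretchers, 38 mm wide and 28 mm tall, connect adjacent legs with their undersides at z = 241 mm, each running between the inner faces of the legs it joins and aligned with the legs' outer faces on the other axis.

C is a straight ladder. Two 41×49 mm vertical rails, 2268 mm tall, stand 425 mm apart (outside-to-outside) with their front faces coplanar on the −y side. 8 rungs, each 49 mm deep and 33 mm tall, span between the inner faces of the rails, front faces flush with the rails. The lowest rung's underside is at z = 185 mm and rungs are spaced 279 mm apart (underside to underside).

Three stools sit around the table at the −y, +y, +x sides. The ladder is on top of the table, centred.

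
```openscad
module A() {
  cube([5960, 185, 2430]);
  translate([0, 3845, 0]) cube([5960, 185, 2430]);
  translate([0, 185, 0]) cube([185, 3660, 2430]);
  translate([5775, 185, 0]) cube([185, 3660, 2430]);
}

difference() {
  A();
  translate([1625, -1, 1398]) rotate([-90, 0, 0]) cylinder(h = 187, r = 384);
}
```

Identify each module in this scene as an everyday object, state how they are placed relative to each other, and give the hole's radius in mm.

A is a house frame. The house frame has a circular hole through its front wall. The hole's radius is 384 mm.

The subtracted cylinder has r = 384 mm.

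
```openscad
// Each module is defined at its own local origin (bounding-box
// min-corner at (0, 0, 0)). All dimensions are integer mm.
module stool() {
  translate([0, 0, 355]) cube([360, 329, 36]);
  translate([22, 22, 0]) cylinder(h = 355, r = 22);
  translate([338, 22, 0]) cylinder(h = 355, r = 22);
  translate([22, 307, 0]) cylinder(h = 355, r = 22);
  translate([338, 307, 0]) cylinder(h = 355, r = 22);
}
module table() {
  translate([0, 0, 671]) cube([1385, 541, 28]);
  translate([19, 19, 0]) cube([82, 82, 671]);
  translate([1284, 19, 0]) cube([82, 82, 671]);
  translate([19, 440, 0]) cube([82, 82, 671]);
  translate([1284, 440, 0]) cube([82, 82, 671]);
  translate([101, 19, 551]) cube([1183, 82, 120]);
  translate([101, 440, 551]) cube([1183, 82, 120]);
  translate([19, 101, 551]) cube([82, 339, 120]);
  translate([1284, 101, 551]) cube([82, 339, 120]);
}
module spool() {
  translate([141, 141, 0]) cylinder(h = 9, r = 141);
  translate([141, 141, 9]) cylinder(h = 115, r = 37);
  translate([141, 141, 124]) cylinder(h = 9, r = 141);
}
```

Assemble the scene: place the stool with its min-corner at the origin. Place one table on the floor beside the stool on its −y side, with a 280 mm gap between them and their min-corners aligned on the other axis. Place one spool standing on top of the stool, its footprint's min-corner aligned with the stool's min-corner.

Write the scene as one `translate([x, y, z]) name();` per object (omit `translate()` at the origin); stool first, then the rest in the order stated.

stool();
translate([0, -821, 0]) table();
translate([0, 0, 391]) spool();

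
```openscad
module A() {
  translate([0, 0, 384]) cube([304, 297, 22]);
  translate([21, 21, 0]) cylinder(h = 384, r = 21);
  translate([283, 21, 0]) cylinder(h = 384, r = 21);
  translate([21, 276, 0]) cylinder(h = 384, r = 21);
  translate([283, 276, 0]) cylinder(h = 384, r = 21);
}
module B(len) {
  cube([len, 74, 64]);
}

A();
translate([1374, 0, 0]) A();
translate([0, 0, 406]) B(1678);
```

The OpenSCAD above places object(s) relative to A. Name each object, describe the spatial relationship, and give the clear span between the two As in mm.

Second stool starts at x = 1374; first ends at x = 304; clear span = 1374 − 304 = 1070 mm.

A is a stool. B is a beam. A beam spans the tops of two stools. The clear span between the two stools is 1070 mm.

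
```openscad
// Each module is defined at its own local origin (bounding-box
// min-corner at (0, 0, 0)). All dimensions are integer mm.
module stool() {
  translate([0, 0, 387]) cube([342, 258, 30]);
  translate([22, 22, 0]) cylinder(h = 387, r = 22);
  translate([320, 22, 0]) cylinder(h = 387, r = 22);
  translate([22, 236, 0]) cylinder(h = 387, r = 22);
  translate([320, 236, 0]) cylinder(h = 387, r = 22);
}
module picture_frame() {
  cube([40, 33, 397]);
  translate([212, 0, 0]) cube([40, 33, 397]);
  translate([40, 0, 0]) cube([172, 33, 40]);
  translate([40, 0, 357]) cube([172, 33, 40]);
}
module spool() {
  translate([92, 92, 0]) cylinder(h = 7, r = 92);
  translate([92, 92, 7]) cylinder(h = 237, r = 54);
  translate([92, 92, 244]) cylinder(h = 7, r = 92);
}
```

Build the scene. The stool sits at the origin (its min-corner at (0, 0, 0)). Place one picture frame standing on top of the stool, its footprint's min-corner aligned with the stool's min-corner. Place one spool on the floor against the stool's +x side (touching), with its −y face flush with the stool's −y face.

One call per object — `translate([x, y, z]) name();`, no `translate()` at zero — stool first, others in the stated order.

stool();
translate([0, 0, 417]) picture_frame();
translate([342, 0, 0]) spool();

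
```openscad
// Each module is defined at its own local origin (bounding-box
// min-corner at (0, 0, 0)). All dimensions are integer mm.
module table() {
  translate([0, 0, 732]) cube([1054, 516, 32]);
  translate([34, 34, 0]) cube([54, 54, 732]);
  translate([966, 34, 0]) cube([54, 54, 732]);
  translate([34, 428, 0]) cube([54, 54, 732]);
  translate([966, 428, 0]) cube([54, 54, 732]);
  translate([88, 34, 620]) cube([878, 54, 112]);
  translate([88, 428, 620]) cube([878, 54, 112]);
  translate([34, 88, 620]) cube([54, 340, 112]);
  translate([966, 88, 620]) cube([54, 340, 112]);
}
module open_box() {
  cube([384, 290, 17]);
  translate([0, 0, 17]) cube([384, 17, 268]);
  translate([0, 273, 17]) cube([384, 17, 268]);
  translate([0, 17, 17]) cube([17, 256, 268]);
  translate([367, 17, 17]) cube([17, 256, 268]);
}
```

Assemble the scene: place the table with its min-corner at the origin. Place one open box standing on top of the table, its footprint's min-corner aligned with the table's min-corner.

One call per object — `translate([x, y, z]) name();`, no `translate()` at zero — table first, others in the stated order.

table();
translate([0, 0, 764]) open_box();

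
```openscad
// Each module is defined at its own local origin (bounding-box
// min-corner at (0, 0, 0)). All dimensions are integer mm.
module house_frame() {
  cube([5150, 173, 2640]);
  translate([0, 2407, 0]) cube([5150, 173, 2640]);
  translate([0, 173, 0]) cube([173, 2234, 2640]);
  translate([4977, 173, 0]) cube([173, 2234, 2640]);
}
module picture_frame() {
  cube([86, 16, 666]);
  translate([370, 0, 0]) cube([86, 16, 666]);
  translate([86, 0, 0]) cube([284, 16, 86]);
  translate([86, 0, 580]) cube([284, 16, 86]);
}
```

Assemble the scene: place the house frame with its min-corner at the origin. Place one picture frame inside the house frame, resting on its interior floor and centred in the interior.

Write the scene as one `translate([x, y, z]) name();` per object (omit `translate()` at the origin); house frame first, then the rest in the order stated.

house_frame();
translate([2347, 1282, 0]) picture_frame();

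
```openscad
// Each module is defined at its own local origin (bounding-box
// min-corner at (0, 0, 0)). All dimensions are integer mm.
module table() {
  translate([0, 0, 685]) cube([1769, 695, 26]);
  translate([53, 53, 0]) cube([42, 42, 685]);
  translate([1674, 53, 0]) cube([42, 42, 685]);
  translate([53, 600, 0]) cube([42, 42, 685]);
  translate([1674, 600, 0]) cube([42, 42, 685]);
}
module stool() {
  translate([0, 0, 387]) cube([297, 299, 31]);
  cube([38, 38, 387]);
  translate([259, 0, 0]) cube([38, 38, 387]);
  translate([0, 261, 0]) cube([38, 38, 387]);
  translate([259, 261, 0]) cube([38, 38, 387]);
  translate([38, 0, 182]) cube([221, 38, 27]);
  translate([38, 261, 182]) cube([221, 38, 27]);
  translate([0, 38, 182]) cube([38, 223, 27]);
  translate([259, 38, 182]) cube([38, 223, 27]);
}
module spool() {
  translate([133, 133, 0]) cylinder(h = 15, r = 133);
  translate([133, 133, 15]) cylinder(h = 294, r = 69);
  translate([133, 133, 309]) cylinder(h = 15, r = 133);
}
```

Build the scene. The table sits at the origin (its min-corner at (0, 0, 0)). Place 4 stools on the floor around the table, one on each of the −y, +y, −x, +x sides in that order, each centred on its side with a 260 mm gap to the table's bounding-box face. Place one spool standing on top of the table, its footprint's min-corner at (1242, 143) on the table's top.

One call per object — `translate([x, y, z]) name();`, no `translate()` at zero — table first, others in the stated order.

table();
translate([736, -559, 0]) stool();
translate([736, 955, 0]) stool();
translate([-557, 198, 0]) stool();
translate([2029, 198, 0]) stool();
translate([1242, 143, 711]) spool();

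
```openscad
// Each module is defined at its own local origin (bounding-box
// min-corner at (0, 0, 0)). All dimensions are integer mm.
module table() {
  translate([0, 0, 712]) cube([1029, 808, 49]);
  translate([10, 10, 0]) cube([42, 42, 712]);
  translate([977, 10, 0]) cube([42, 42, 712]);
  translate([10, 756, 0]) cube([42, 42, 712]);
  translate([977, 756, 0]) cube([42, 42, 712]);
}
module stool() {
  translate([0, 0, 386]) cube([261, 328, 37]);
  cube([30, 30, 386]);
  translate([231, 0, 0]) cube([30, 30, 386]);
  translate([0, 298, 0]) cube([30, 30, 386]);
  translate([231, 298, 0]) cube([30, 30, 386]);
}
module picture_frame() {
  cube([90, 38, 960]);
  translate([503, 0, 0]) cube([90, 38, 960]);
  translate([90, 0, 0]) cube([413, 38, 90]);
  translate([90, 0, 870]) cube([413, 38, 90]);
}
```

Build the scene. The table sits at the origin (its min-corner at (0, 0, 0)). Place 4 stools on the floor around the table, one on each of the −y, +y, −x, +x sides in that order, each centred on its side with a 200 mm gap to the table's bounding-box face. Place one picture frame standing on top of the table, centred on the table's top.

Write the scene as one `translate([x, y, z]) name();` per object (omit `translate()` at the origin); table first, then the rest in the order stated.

table();
translate([384, -528, 0]) stool();
translate([384, 1008, 0]) stool();
translate([-461, 240, 0]) stool();
translate([1229, 240, 0]) stool();
translate([218, 385, 761]) picture_frame();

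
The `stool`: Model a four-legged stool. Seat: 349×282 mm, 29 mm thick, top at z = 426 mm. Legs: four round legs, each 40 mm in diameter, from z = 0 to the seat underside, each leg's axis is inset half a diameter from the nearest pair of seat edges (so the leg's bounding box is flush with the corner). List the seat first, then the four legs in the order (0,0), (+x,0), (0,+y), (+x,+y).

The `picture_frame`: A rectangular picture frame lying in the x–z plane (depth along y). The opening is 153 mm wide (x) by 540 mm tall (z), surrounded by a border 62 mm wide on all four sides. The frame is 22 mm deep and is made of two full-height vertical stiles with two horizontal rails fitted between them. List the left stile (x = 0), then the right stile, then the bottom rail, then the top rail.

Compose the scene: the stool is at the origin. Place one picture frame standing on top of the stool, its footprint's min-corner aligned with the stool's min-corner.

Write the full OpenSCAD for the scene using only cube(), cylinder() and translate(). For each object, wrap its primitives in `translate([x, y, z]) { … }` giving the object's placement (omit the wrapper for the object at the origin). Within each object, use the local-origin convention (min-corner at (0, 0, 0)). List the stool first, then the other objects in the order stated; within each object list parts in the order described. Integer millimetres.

translate([0, 0, 397]) cube([349, 282, 29]);
translate([20, 20, 0]) cylinder(h = 397, r = 20);
translate([329, 20, 0]) cylinder(h = 397, r = 20);
translate([20, 262, 0]) cylinder(h = 397, r = 20);
translate([329, 262, 0]) cylinder(h = 397, r = 20);
translate([0, 0, 426]) {
  cube([62, 22, 664]);
  translate([215, 0, 0]) cube([62, 22, 664]);
  translate([62, 0, 0]) cube([153, 22, 62]);
  translate([62, 0, 602]) cube([153, 22, 62]);
}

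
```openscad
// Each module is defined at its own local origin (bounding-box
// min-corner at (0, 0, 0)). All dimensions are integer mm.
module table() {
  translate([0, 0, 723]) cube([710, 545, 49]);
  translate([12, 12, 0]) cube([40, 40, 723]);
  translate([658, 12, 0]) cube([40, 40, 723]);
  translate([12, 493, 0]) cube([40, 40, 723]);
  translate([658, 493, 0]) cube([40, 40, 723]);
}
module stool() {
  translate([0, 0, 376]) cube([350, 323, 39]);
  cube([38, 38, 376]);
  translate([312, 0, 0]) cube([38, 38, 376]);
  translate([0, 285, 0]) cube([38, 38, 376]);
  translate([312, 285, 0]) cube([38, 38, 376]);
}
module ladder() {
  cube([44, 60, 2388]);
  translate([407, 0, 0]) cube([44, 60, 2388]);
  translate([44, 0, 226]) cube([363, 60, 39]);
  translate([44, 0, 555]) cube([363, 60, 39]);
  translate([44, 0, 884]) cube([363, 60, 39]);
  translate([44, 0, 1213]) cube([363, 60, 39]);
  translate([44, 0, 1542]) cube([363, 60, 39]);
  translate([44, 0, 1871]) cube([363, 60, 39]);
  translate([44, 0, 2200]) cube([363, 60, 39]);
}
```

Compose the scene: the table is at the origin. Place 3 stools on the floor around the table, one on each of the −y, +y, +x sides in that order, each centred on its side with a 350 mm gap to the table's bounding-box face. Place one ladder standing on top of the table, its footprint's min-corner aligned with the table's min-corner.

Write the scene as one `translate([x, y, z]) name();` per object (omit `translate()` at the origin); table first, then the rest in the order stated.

table();
translate([180, -673, 0]) stool();
translate([180, 895, 0]) stool();
translate([1060, 111, 0]) stool();
translate([0, 0, 772]) ladder();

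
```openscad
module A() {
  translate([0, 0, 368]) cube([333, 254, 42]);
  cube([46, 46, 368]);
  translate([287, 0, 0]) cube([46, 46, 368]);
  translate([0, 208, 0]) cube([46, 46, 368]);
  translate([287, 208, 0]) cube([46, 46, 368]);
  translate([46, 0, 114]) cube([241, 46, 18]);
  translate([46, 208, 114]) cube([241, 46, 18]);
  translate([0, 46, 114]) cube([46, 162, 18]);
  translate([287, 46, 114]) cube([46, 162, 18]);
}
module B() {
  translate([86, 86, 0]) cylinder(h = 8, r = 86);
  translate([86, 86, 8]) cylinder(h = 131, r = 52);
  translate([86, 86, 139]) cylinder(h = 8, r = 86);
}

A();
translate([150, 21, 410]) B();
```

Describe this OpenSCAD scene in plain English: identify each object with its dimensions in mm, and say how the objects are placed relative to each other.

A is a four-legged stool. The seat is 333×254 mm, 42 mm thick, top at z = 410 mm. It stands on four square legs, each 46×46 mm in cross-section, from z = 0 to the seat underside, each flush with a corner of the seat. Four stretchers, 46 mm wide and 18 mm tall, connect adjacent legs with their undersides at z = 114 mm, each running between the inner faces of the legs it joins and aligned with the legs' outer faces on the other axis.

B is a spool: two coaxial disc flanges of radius 86 mm and thickness 8 mm, joined by a core cylinder of radius 52 mm and height 131 mm. The lower flange rests on z = 0 and the three cylinders share a vertical axis.

The spool is on top of the stool.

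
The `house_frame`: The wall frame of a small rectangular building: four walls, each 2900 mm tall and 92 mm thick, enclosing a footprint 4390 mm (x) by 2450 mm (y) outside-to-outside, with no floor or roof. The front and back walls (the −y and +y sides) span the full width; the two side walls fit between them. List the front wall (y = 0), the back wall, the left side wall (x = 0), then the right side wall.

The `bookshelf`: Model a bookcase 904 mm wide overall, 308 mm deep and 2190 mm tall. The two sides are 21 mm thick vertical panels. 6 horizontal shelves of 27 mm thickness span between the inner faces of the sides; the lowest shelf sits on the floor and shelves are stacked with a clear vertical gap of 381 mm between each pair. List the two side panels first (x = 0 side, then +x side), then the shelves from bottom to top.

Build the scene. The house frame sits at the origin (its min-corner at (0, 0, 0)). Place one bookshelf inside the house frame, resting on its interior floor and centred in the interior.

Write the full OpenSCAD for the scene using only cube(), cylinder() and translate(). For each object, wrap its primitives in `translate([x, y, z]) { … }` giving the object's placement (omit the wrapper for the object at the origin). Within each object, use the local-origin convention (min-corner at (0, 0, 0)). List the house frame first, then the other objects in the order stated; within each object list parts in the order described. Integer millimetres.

cube([4390, 92, 2900]);
translate([0, 2358, 0]) cube([4390, 92, 2900]);
translate([0, 92, 0]) cube([92, 2266, 2900]);
translate([4298, 92, 0]) cube([92, 2266, 2900]);
translate([1743, 1071, 0]) {
  cube([21, 308, 2190]);
  translate([883, 0, 0]) cube([21, 308, 2190]);
  translate([21, 0, 0]) cube([862, 308, 27]);
  translate([21, 0, 408]) cube([862, 308, 27]);
  translate([21, 0, 816]) cube([862, 308, 27]);
  translate([21, 0, 1224]) cube([862, 308, 27]);
  translate([21, 0, 1632]) cube([862, 308, 27]);
  translate([21, 0, 2040]) cube([862, 308, 27]);
}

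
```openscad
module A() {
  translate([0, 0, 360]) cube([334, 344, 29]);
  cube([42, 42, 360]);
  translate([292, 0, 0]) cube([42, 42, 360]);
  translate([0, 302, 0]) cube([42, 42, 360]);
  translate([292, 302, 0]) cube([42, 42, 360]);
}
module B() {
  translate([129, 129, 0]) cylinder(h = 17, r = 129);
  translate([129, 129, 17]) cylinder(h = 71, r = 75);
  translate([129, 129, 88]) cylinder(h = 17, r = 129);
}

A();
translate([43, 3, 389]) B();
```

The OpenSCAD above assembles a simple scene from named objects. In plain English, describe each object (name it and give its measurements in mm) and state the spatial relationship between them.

A is a four-legged stool. The seat is 334×344 mm, 29 mm thick, top at z = 389 mm. It stands on four square legs, each 42×42 mm in cross-section, from z = 0 to the seat underside, each flush with a corner of the seat.

B is a spool: two coaxial disc flanges of radius 129 mm and thickness 17 mm, joined by a core cylinder of radius 75 mm and height 71 mm. The lower flange rests on z = 0 and the three cylinders share a vertical axis.

The spool is on top of the stool.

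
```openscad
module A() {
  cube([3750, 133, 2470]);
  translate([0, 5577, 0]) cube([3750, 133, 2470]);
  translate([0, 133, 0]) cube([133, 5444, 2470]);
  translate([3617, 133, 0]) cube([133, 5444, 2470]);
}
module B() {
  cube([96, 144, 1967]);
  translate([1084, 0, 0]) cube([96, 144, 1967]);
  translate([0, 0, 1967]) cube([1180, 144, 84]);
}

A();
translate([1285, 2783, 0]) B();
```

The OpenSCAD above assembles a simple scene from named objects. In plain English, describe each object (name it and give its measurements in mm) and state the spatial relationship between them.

A is a box-shaped house frame (walls only): outside footprint 3750×5710 mm, wall height 2470 mm, wall thickness 133 mm. The two y-facing walls run the full x-width; the two x-facing walls fit between the inner faces of the y-facing walls.

B is a rectangular door frame: two vertical jambs of 96×144 mm section, 1967 mm tall, with a clear opening 988 mm wide between their inner faces. A header 84 mm tall and 144 mm deep lies on top of the jambs and spans the full outside width.

The door frame sits inside the house frame, centred.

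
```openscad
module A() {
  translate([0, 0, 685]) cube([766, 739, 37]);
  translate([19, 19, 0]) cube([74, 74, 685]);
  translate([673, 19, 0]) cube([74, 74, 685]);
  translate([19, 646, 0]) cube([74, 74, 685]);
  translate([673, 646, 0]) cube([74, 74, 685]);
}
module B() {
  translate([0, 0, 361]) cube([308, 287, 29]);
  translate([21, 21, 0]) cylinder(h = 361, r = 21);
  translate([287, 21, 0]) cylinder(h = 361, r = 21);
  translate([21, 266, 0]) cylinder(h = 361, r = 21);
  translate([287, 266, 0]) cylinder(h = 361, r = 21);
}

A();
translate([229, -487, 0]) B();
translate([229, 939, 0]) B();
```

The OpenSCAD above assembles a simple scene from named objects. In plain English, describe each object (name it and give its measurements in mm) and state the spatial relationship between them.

A is a rectangular dining table. The top is 766×739×37 mm with its upper surface at z = 722 mm. It stands on four 74×74 mm square legs, each inset 19 mm from the nearest pair of top edges, running from the floor to the underside of the top.

B is a four-legged stool. The seat is 308×287 mm, 29 mm thick, top at z = 390 mm. It stands on four round legs, each 42 mm in diameter, from z = 0 to the seat underside, each leg's axis is inset half a diameter from the nearest pair of seat edges (so the leg's bounding box is flush with the corner).

Two stools sit around the table at the −y, +y sides.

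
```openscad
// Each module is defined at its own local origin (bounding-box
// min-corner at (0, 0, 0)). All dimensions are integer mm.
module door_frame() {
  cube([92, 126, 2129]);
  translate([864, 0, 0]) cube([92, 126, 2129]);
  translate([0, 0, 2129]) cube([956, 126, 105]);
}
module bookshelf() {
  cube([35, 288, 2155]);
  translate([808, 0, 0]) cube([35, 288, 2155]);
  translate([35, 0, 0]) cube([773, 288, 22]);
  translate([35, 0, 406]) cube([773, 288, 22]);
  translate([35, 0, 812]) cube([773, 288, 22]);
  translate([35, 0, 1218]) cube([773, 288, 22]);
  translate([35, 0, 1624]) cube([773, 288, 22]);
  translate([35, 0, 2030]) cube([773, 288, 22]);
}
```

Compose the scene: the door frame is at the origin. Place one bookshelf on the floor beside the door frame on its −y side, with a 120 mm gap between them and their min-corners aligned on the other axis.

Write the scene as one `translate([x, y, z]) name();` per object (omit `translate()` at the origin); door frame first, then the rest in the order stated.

door_frame();
translate([0, -408, 0]) bookshelf();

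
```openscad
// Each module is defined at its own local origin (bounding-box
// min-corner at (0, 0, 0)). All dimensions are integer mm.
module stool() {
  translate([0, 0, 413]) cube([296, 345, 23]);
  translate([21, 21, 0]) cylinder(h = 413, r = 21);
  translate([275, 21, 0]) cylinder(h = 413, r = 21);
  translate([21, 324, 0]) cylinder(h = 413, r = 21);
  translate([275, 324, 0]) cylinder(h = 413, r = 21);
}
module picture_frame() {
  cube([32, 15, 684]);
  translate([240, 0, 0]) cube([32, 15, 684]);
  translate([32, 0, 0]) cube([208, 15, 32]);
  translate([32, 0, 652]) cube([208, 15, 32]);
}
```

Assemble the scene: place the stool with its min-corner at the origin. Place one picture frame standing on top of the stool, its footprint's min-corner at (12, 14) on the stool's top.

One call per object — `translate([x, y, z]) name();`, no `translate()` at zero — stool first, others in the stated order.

stool();
translate([12, 14, 436]) picture_frame();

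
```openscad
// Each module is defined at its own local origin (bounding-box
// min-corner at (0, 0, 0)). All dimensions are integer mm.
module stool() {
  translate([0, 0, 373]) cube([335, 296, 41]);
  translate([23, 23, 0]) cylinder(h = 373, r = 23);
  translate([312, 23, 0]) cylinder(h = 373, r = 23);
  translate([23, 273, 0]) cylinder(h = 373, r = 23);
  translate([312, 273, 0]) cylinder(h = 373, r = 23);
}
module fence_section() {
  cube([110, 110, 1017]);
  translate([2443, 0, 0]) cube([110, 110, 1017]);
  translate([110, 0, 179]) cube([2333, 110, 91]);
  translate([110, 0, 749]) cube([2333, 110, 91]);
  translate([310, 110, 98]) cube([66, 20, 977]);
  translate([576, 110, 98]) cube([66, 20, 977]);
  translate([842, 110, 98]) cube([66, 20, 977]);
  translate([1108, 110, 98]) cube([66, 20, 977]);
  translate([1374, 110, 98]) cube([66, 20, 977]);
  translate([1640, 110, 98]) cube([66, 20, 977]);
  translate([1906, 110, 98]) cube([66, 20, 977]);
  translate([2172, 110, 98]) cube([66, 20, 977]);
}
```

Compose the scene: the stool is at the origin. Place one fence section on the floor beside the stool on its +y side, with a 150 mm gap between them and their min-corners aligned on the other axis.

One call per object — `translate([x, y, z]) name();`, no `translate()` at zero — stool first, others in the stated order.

stool();
translate([0, 446, 0]) fence_section();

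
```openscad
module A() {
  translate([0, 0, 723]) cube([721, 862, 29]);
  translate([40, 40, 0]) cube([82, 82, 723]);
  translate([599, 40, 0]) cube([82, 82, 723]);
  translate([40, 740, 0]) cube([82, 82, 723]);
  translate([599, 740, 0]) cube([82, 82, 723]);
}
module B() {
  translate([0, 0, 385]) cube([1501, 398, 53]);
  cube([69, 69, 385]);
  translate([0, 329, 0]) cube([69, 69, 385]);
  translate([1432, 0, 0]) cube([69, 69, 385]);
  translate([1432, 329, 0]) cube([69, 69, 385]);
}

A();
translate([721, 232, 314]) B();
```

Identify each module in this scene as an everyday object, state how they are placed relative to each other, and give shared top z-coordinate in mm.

A is a table. B is a bench. The bench is beside the table with their tops flush at z = 752. The shared top z-coordinate is 752 mm.

Both tops at z = 752 mm.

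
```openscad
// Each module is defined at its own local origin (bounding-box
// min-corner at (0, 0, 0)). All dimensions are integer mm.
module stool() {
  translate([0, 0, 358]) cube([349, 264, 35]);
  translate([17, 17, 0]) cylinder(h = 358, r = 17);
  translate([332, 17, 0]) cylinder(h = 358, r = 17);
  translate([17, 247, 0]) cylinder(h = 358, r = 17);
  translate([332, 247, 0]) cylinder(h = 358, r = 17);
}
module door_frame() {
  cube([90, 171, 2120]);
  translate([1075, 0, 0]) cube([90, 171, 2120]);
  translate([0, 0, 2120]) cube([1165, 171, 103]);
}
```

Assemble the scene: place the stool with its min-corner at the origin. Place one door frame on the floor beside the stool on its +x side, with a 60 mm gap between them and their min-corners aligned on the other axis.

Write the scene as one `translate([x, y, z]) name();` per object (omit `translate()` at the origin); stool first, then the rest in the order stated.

stool();
translate([409, 0, 0]) door_frame();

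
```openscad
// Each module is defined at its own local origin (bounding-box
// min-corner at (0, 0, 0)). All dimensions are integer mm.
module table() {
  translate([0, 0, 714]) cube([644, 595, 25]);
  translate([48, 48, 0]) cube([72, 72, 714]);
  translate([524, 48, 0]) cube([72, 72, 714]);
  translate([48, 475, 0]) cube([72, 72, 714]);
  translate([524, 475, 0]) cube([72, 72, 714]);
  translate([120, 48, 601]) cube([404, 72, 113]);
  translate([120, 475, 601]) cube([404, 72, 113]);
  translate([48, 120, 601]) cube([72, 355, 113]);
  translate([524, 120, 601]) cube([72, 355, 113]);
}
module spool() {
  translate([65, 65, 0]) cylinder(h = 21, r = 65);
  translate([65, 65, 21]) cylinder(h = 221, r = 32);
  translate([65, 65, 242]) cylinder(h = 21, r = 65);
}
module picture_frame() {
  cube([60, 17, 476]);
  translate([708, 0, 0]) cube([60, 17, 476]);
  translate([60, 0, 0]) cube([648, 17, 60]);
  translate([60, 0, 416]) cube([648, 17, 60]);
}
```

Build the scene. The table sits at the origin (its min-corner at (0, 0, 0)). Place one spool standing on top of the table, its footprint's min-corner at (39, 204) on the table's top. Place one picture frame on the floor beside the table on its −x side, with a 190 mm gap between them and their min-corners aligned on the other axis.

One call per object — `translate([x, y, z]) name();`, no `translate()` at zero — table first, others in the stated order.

table();
translate([39, 204, 739]) spool();
translate([-958, 0, 0]) picture_frame();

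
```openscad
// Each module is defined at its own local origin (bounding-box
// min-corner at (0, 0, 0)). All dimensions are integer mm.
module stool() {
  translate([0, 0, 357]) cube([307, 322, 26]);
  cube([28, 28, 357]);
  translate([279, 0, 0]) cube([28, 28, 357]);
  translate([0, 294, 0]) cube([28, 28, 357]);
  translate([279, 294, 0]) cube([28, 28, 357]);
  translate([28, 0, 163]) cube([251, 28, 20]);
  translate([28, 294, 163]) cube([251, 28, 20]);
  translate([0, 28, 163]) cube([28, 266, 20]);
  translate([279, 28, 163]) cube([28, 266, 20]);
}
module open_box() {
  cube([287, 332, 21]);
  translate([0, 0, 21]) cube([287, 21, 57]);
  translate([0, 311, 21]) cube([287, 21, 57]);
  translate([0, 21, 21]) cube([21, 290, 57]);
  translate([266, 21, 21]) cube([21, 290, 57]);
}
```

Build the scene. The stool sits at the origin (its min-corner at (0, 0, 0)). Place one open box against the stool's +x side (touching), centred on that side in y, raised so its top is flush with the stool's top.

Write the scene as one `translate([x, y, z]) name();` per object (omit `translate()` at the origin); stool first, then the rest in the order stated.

stool();
translate([307, -5, 305]) open_box();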